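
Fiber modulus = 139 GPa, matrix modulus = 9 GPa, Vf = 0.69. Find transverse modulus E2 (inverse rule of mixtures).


1/E2 = Vf/Ef + (1-Vf)/Em = 0.69/139 + 0.31/9
E2 = 25.38 GPa

25.38 GPa


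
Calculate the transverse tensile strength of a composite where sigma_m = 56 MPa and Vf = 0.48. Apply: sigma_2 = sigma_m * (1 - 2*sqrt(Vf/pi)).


factor = 1 - 2*sqrt(0.48/pi) = 0.2182
sigma_2 = 56 * 0.2182 = 12.22 MPa

12.22 MPa


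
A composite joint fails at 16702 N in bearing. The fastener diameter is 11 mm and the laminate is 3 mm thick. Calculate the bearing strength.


sigma_br = F/(d*h) = 16702/(11*3) = 506.1 MPa

506.1 MPa


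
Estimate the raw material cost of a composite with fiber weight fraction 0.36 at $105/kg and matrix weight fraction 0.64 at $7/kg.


Cost = cost_f*Wf + cost_m*Wm = 105*0.36 + 7*0.64 = $42.28/kg

$42.28/kg


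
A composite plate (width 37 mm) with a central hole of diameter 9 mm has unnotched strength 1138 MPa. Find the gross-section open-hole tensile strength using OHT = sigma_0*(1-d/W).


OHT = sigma_0*(1-d/W) = 1138*(1-9/37) = 861.2 MPa

861.2 MPa


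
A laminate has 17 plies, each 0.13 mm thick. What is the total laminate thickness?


h = n * t_ply = 17 * 0.13 = 2.21 mm

2.21 mm


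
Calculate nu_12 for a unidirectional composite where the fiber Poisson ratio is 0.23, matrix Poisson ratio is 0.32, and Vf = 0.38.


nu_12 = nu_f*Vf + nu_m*(1-Vf) = 0.23*0.38 + 0.32*0.62 = 0.2858

0.2858


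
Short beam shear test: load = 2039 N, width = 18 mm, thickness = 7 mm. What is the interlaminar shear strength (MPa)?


ILSS = 3F/(4bh) = 3*2039/(4*18*7) = 12.14 MPa

12.14 MPa


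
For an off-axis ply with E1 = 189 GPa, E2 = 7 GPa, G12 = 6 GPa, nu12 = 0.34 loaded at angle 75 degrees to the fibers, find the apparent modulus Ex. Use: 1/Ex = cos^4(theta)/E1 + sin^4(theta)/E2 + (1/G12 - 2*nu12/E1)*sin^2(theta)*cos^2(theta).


cos^4(75) = 0.004487, sin^4(75) = 0.870513, sin^2(75)*cos^2(75) = 0.0625
1/G12 - 2*nu12/E1 = 1/6 - 2*0.34/189 = 0.163069 GPa^-1
1/Ex = 0.004487/189 + 0.870513/7 + 0.163069*0.0625 = 0.1345745 GPa^-1
Ex = 7.43 GPa

7.43 GPa


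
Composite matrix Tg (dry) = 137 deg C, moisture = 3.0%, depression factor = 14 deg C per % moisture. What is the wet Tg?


Tg_wet = Tg_dry - k*moisture = 137 - 14*3.0 = 95.0 deg C

95.0 deg C


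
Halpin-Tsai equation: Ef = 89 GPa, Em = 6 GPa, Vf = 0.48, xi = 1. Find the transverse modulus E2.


eta = (Ef/Em - 1)/(Ef/Em + xi) = (14.8333 - 1)/(14.8333 + 1) = 0.8737
E2 = Em*(1+xi*eta*Vf)/(1-eta*Vf) = 14.67 GPa

14.67 GPa


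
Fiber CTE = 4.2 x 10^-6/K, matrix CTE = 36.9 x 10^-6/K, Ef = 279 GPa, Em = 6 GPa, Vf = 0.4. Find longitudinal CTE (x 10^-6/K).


E1 = Ef*Vf + Em*(1-Vf) = 115.2
alpha_1 = (alpha_f*Ef*Vf + alpha_m*Em*(1-Vf))/E1 = 5.22 x 10^-6/K

5.22 x 10^-6/K


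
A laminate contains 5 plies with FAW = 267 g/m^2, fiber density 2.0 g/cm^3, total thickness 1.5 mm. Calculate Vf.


Vf = n * FAW / (rho_f * h * 1000) = 5 * 267 / (2.0 * 1.5 * 1000) = 0.445

0.445


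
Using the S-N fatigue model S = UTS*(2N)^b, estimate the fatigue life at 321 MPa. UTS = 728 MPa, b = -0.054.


N = 0.5 * (S/UTS)^(1/b) = 0.5 * (321/728)^(1/-0.054) = 1.9259e+06 cycles

1.9259e+06 cycles


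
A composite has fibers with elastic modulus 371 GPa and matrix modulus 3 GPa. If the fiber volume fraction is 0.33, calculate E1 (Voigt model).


E1 = Ef*Vf + Em*(1-Vf) = 371*0.33 + 3*0.67 = 124.44 GPa

124.44 GPa


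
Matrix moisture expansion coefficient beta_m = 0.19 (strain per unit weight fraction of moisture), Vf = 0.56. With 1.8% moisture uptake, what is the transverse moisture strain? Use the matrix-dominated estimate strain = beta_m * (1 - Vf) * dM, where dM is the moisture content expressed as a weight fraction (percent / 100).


dM = 1.8/100 = 0.018
strain = beta_m * (1-Vf) * dM = 0.19 * 0.44 * 0.018 = 0.0015048

0.0015048


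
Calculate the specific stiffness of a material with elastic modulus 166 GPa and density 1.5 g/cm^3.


Specific stiffness = E/rho = 166/1.5 = 110.7 GPa/(g/cm^3)

110.7 GPa/(g/cm^3)


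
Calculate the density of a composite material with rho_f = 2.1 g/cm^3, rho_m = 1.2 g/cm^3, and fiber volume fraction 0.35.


rho_c = rho_f*Vf + rho_m*(1-Vf) = 2.1*0.35 + 1.2*0.65 = 1.515 g/cm^3

1.515 g/cm^3


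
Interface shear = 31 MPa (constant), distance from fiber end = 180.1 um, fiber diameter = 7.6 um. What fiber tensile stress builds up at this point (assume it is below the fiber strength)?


Force balance: sigma_f * (pi*d^2/4) = tau * (pi*d) * x  ->  sigma_f = 4 * tau * x / d
sigma_f = 4 * 31 * 180.1 / 7.6 = 2938.5 MPa

2938.5 MPa


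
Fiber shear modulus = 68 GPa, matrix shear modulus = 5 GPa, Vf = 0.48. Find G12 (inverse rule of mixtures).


1/G12 = Vf/Gf + (1-Vf)/Gm = 0.48/68 + 0.52/5
G12 = 9.0 GPa

9.0 GPa


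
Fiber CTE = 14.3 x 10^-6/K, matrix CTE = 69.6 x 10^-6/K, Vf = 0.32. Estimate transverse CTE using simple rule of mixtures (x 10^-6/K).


alpha_2 = alpha_f*Vf + alpha_m*(1-Vf) = 14.3*0.32 + 69.6*0.68 = 51.9 x 10^-6/K

51.9 x 10^-6/K


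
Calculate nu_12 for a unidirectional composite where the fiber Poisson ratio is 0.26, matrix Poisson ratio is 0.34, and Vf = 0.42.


nu_12 = nu_f*Vf + nu_m*(1-Vf) = 0.26*0.42 + 0.34*0.58 = 0.3064

0.3064


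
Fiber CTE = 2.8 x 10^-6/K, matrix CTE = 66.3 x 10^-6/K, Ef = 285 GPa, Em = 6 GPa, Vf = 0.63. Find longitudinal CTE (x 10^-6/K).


E1 = Ef*Vf + Em*(1-Vf) = 181.77
alpha_1 = (alpha_f*Ef*Vf + alpha_m*Em*(1-Vf))/E1 = 3.58 x 10^-6/K

3.58 x 10^-6/K


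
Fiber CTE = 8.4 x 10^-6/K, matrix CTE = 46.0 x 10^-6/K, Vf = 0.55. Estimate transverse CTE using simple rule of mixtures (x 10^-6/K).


alpha_2 = alpha_f*Vf + alpha_m*(1-Vf) = 8.4*0.55 + 46.0*0.45 = 25.3 x 10^-6/K

25.3 x 10^-6/K


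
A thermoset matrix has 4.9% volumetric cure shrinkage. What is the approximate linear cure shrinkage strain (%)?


Linear shrinkage ≈ vol_shrink/3 = 4.9/3 = 1.633%

1.633%


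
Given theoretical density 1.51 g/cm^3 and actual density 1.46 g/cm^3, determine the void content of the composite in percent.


Void% = (rho_theo - rho_actual)/rho_theo * 100 = (1.51 - 1.46)/1.51 * 100 = 3.31%

3.31%


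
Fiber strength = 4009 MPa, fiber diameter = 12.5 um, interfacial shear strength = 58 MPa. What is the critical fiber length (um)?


Lc = sigma_f * d / (2 * tau_i) = 4009 * 12.5 / (2 * 58) = 432.0 um

432.0 um


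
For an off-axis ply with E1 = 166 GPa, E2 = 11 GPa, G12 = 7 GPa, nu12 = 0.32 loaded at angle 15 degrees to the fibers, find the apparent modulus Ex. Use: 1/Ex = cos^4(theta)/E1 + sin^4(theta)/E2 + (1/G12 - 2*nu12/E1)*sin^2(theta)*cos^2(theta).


cos^4(15) = 0.870513, sin^4(15) = 0.004487, sin^2(15)*cos^2(15) = 0.0625
1/G12 - 2*nu12/E1 = 1/7 - 2*0.32/166 = 0.139002 GPa^-1
1/Ex = 0.870513/166 + 0.004487/11 + 0.139002*0.0625 = 0.0143396 GPa^-1
Ex = 69.74 GPa

69.74 GPa


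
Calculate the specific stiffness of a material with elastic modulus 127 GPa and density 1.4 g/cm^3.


Specific stiffness = E/rho = 127/1.4 = 90.7 GPa/(g/cm^3)

90.7 GPa/(g/cm^3)


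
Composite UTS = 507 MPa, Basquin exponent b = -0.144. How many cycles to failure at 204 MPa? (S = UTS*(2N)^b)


N = 0.5 * (S/UTS)^(1/b) = 0.5 * (204/507)^(1/-0.144) = 278.3871 cycles

278.3871 cycles


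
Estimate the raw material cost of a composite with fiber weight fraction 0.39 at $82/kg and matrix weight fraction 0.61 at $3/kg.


Cost = cost_f*Wf + cost_m*Wm = 82*0.39 + 3*0.61 = $33.81/kg

$33.81/kg


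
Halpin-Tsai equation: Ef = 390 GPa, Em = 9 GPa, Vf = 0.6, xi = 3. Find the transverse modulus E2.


eta = (Ef/Em - 1)/(Ef/Em + xi) = (43.3333 - 1)/(43.3333 + 3) = 0.9137
E2 = Em*(1+xi*eta*Vf)/(1-eta*Vf) = 52.68 GPa

52.68 GPa


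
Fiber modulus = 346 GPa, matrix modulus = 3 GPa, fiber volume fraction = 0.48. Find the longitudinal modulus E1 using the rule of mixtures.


E1 = Ef*Vf + Em*(1-Vf) = 346*0.48 + 3*0.52 = 167.64 GPa

167.64 GPa


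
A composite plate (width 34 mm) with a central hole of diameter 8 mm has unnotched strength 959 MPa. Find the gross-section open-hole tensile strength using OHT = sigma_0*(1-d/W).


OHT = sigma_0*(1-d/W) = 959*(1-8/34) = 733.4 MPa

733.4 MPa


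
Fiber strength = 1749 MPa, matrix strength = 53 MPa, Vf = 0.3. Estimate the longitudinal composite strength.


sigma_1 = sigma_f*Vf + sigma_m*(1-Vf) = 1749*0.3 + 53*0.7 = 561.8 MPa

561.8 MPa


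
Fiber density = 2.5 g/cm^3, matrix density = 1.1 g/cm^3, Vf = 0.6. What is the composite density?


rho_c = rho_f*Vf + rho_m*(1-Vf) = 2.5*0.6 + 1.1*0.4 = 1.94 g/cm^3

1.94 g/cm^3


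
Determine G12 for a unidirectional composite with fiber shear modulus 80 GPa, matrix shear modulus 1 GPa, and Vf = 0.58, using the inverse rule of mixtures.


1/G12 = Vf/Gf + (1-Vf)/Gm = 0.58/80 + 0.42/1
G12 = 2.34 GPa

2.34 GPa


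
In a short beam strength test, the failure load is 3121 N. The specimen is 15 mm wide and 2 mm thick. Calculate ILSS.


ILSS = 3F/(4bh) = 3*3121/(4*15*2) = 78.03 MPa

78.03 MPa


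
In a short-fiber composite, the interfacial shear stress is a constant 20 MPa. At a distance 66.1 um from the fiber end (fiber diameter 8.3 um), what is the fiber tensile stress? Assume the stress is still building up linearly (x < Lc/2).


Force balance: sigma_f * (pi*d^2/4) = tau * (pi*d) * x  ->  sigma_f = 4 * tau * x / d
sigma_f = 4 * 20 * 66.1 / 8.3 = 637.1 MPa

637.1 MPa


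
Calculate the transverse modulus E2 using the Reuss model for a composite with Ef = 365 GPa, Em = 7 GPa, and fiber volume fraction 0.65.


1/E2 = Vf/Ef + (1-Vf)/Em = 0.65/365 + 0.35/7
E2 = 19.31 GPa

19.31 GPa


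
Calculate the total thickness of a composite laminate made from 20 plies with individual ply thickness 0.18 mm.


h = n * t_ply = 20 * 0.18 = 3.6 mm

3.6 mm


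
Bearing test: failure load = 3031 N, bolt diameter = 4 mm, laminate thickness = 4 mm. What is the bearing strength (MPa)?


sigma_br = F/(d*h) = 3031/(4*4) = 189.4 MPa

189.4 MPa


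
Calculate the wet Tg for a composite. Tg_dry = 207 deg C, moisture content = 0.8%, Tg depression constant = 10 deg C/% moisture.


Tg_wet = Tg_dry - k*moisture = 207 - 10*0.8 = 199.0 deg C

199.0 deg C


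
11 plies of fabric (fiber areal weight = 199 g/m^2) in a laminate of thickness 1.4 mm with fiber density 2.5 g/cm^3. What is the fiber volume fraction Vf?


Vf = n * FAW / (rho_f * h * 1000) = 11 * 199 / (2.5 * 1.4 * 1000) = 0.6254

0.6254


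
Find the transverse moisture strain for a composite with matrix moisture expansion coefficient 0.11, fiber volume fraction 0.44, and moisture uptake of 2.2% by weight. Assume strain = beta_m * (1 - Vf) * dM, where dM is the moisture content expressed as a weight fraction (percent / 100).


dM = 2.2/100 = 0.022
strain = beta_m * (1-Vf) * dM = 0.11 * 0.56 * 0.022 = 0.0013552

0.0013552


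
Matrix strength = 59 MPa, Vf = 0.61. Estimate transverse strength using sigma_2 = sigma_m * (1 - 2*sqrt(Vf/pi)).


factor = 1 - 2*sqrt(0.61/pi) = 0.1187
sigma_2 = 59 * 0.1187 = 7.0 MPa

7.0 MPa


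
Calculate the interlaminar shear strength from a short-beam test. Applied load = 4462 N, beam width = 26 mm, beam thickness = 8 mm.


ILSS = 3F/(4bh) = 3*4462/(4*26*8) = 16.09 MPa

16.09 MPa


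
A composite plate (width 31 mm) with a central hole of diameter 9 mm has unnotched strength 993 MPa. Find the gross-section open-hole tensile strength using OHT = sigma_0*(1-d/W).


OHT = sigma_0*(1-d/W) = 993*(1-9/31) = 704.7 MPa

704.7 MPa


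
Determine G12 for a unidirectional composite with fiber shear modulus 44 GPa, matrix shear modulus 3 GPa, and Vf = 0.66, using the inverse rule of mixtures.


1/G12 = Vf/Gf + (1-Vf)/Gm = 0.66/44 + 0.34/3
G12 = 7.79 GPa

7.79 GPa


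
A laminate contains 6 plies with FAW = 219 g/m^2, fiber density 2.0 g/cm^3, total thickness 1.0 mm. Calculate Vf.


Vf = n * FAW / (rho_f * h * 1000) = 6 * 219 / (2.0 * 1.0 * 1000) = 0.657

0.657


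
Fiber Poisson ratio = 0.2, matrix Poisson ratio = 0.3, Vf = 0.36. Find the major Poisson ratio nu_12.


nu_12 = nu_f*Vf + nu_m*(1-Vf) = 0.2*0.36 + 0.3*0.64 = 0.264

0.264


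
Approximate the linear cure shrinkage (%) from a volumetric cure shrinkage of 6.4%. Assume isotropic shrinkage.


Linear shrinkage ≈ vol_shrink/3 = 6.4/3 = 2.133%

2.133%


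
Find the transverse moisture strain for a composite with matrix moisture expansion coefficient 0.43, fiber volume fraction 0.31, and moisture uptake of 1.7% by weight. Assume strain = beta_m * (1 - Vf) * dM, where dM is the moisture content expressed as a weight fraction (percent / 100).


dM = 1.7/100 = 0.017
strain = beta_m * (1-Vf) * dM = 0.43 * 0.69 * 0.017 = 0.0050439

0.0050439


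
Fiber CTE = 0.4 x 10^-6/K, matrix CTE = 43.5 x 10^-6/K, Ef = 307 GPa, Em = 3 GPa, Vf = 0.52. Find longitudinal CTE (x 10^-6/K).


E1 = Ef*Vf + Em*(1-Vf) = 161.08
alpha_1 = (alpha_f*Ef*Vf + alpha_m*Em*(1-Vf))/E1 = 0.79 x 10^-6/K

0.79 x 10^-6/K


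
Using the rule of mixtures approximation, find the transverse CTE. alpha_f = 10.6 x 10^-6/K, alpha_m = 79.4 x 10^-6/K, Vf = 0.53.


alpha_2 = alpha_f*Vf + alpha_m*(1-Vf) = 10.6*0.53 + 79.4*0.47 = 42.9 x 10^-6/K

42.9 x 10^-6/K


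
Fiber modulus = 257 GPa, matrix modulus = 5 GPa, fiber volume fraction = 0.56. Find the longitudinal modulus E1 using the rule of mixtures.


E1 = Ef*Vf + Em*(1-Vf) = 257*0.56 + 5*0.44 = 146.12 GPa

146.12 GPa


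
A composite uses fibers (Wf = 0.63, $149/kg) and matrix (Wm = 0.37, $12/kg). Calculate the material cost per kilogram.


Cost = cost_f*Wf + cost_m*Wm = 149*0.63 + 12*0.37 = $98.31/kg

$98.31/kg


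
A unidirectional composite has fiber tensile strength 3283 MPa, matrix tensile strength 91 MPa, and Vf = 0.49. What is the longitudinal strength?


sigma_1 = sigma_f*Vf + sigma_m*(1-Vf) = 3283*0.49 + 91*0.51 = 1655.1 MPa

1655.1 MPa


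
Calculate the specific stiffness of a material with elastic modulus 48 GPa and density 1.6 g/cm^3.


Specific stiffness = E/rho = 48/1.6 = 30.0 GPa/(g/cm^3)

30.0 GPa/(g/cm^3)


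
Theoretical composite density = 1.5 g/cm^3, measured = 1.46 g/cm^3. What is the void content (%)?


Void% = (rho_theo - rho_actual)/rho_theo * 100 = (1.5 - 1.46)/1.5 * 100 = 2.67%

2.67%


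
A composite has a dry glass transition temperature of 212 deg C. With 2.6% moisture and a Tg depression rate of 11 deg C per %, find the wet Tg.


Tg_wet = Tg_dry - k*moisture = 212 - 11*2.6 = 183.4 deg C

183.4 deg C


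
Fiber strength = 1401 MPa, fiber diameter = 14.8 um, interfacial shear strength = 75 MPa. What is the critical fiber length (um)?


Lc = sigma_f * d / (2 * tau_i) = 1401 * 14.8 / (2 * 75) = 138.2 um

138.2 um


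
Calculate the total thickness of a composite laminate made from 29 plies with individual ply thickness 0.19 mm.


h = n * t_ply = 29 * 0.19 = 5.51 mm

5.51 mm


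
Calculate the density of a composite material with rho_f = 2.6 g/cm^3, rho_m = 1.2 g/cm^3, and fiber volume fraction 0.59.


rho_c = rho_f*Vf + rho_m*(1-Vf) = 2.6*0.59 + 1.2*0.41 = 2.026 g/cm^3

2.026 g/cm^3


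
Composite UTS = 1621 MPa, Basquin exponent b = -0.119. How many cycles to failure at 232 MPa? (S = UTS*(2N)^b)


N = 0.5 * (S/UTS)^(1/b) = 0.5 * (232/1621)^(1/-0.119) = 6.2214e+06 cycles

6.2214e+06 cycles


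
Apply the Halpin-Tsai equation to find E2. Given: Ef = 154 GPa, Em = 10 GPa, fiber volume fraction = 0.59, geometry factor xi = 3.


eta = (Ef/Em - 1)/(Ef/Em + xi) = (15.4 - 1)/(15.4 + 3) = 0.7826
E2 = Em*(1+xi*eta*Vf)/(1-eta*Vf) = 44.31 GPa

44.31 GPa


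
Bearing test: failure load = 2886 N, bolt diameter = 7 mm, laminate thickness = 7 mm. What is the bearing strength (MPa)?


sigma_br = F/(d*h) = 2886/(7*7) = 58.9 MPa

58.9 MPa


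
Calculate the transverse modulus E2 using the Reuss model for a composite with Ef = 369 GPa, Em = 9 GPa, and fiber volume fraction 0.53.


1/E2 = Vf/Ef + (1-Vf)/Em = 0.53/369 + 0.47/9
E2 = 18.64 GPa

18.64 GPa


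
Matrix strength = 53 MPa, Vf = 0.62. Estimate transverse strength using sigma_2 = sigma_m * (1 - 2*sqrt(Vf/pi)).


factor = 1 - 2*sqrt(0.62/pi) = 0.1115
sigma_2 = 53 * 0.1115 = 5.91 MPa

5.91 MPa


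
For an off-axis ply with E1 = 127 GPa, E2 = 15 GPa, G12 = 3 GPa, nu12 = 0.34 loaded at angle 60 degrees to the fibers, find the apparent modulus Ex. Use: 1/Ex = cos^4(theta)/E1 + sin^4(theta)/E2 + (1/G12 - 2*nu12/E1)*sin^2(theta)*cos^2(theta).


cos^4(60) = 0.0625, sin^4(60) = 0.5625, sin^2(60)*cos^2(60) = 0.1875
1/G12 - 2*nu12/E1 = 1/3 - 2*0.34/127 = 0.327979 GPa^-1
1/Ex = 0.0625/127 + 0.5625/15 + 0.327979*0.1875 = 0.0994882 GPa^-1
Ex = 10.05 GPa

10.05 GPa


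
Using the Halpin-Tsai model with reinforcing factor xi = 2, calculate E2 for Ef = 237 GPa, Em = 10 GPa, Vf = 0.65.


eta = (Ef/Em - 1)/(Ef/Em + xi) = (23.7 - 1)/(23.7 + 2) = 0.8833
E2 = Em*(1+xi*eta*Vf)/(1-eta*Vf) = 50.44 GPa

50.44 GPa


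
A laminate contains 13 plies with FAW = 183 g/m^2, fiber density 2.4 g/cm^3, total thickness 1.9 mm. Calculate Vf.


Vf = n * FAW / (rho_f * h * 1000) = 13 * 183 / (2.4 * 1.9 * 1000) = 0.5217

0.5217


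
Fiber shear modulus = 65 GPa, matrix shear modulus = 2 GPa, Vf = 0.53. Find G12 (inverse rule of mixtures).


1/G12 = Vf/Gf + (1-Vf)/Gm = 0.53/65 + 0.47/2
G12 = 4.11 GPa

4.11 GPa


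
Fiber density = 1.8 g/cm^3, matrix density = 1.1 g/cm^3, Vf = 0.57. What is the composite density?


rho_c = rho_f*Vf + rho_m*(1-Vf) = 1.8*0.57 + 1.1*0.43 = 1.499 g/cm^3

1.499 g/cm^3


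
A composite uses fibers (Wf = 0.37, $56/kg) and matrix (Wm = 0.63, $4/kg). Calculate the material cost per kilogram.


Cost = cost_f*Wf + cost_m*Wm = 56*0.37 + 4*0.63 = $23.24/kg

$23.24/kg


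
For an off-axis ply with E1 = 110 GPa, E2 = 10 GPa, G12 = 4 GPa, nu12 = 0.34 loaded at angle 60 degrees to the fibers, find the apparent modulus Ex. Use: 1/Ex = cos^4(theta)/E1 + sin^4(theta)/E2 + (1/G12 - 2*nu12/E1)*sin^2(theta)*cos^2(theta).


cos^4(60) = 0.0625, sin^4(60) = 0.5625, sin^2(60)*cos^2(60) = 0.1875
1/G12 - 2*nu12/E1 = 1/4 - 2*0.34/110 = 0.243818 GPa^-1
1/Ex = 0.0625/110 + 0.5625/10 + 0.243818*0.1875 = 0.1025341 GPa^-1
Ex = 9.75 GPa

9.75 GPa


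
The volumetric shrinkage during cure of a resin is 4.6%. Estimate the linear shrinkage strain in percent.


Linear shrinkage ≈ vol_shrink/3 = 4.6/3 = 1.533%

1.533%


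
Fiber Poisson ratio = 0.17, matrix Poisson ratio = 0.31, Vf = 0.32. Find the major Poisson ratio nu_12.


nu_12 = nu_f*Vf + nu_m*(1-Vf) = 0.17*0.32 + 0.31*0.68 = 0.2652

0.2652


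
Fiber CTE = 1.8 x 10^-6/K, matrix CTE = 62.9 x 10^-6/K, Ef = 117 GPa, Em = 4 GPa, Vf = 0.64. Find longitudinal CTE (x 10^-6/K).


E1 = Ef*Vf + Em*(1-Vf) = 76.32
alpha_1 = (alpha_f*Ef*Vf + alpha_m*Em*(1-Vf))/E1 = 2.95 x 10^-6/K

2.95 x 10^-6/K


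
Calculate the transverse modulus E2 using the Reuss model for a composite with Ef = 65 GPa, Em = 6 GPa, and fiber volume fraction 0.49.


1/E2 = Vf/Ef + (1-Vf)/Em = 0.49/65 + 0.51/6
E2 = 10.81 GPa

10.81 GPa


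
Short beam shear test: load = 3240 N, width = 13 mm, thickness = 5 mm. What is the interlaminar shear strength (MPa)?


ILSS = 3F/(4bh) = 3*3240/(4*13*5) = 37.38 MPa

37.38 MPa


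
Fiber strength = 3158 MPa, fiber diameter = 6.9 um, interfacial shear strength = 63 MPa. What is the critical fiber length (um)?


Lc = sigma_f * d / (2 * tau_i) = 3158 * 6.9 / (2 * 63) = 172.9 um

172.9 um


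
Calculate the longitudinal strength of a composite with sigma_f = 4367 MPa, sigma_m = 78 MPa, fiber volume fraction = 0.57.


sigma_1 = sigma_f*Vf + sigma_m*(1-Vf) = 4367*0.57 + 78*0.43 = 2522.7 MPa

2522.7 MPa


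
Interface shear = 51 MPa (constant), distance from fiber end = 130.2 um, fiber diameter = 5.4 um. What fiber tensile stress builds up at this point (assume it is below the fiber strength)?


Force balance: sigma_f * (pi*d^2/4) = tau * (pi*d) * x  ->  sigma_f = 4 * tau * x / d
sigma_f = 4 * 51 * 130.2 / 5.4 = 4918.7 MPa

4918.7 MPa


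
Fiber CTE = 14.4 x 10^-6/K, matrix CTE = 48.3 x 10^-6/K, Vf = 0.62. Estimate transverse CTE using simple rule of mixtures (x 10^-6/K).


alpha_2 = alpha_f*Vf + alpha_m*(1-Vf) = 14.4*0.62 + 48.3*0.38 = 27.3 x 10^-6/K

27.3 x 10^-6/K


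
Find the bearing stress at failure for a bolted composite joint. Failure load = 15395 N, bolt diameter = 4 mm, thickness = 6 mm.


sigma_br = F/(d*h) = 15395/(4*6) = 641.5 MPa

641.5 MPa


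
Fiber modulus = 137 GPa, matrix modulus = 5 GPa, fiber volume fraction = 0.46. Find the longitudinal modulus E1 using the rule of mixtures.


E1 = Ef*Vf + Em*(1-Vf) = 137*0.46 + 5*0.54 = 65.72 GPa

65.72 GPa


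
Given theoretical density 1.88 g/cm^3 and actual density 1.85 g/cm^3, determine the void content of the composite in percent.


Void% = (rho_theo - rho_actual)/rho_theo * 100 = (1.88 - 1.85)/1.88 * 100 = 1.6%

1.6%


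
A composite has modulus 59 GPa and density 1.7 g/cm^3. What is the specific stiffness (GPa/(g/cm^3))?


Specific stiffness = E/rho = 59/1.7 = 34.7 GPa/(g/cm^3)

34.7 GPa/(g/cm^3)


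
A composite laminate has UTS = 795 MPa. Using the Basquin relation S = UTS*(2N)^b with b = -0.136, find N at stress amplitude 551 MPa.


N = 0.5 * (S/UTS)^(1/b) = 0.5 * (551/795)^(1/-0.136) = 7.4075 cycles

7.4075 cycles


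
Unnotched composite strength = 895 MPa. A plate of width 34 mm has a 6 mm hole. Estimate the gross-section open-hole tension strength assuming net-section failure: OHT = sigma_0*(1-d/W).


OHT = sigma_0*(1-d/W) = 895*(1-6/34) = 737.1 MPa

737.1 MPa


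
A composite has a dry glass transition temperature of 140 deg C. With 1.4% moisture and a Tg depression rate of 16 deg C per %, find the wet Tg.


Tg_wet = Tg_dry - k*moisture = 140 - 16*1.4 = 117.6 deg C

117.6 deg C


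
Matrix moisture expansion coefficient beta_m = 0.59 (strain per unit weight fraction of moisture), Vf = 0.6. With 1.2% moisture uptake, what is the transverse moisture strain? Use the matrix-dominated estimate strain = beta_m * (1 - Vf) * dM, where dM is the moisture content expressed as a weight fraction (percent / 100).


dM = 1.2/100 = 0.012
strain = beta_m * (1-Vf) * dM = 0.59 * 0.4 * 0.012 = 0.002832

0.002832


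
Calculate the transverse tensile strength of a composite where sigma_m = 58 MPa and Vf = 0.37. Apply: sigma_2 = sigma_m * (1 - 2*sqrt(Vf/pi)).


factor = 1 - 2*sqrt(0.37/pi) = 0.3136
sigma_2 = 58 * 0.3136 = 18.19 MPa

18.19 MPa


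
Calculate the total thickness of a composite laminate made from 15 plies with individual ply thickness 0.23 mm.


h = n * t_ply = 15 * 0.23 = 3.45 mm

3.45 mm


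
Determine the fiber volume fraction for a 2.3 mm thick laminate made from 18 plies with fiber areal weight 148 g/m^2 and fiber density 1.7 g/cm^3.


Vf = n * FAW / (rho_f * h * 1000) = 18 * 148 / (1.7 * 2.3 * 1000) = 0.6813

0.6813


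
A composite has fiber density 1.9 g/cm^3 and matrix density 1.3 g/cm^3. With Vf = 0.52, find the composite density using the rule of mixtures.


rho_c = rho_f*Vf + rho_m*(1-Vf) = 1.9*0.52 + 1.3*0.48 = 1.612 g/cm^3

1.612 g/cm^3


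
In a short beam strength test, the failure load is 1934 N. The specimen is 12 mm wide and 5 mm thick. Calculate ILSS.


ILSS = 3F/(4bh) = 3*1934/(4*12*5) = 24.18 MPa

24.18 MPa


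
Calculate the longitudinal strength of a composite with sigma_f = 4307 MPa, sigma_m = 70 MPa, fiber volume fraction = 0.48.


sigma_1 = sigma_f*Vf + sigma_m*(1-Vf) = 4307*0.48 + 70*0.52 = 2103.8 MPa

2103.8 MPa


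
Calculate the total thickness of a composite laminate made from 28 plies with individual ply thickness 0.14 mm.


h = n * t_ply = 28 * 0.14 = 3.92 mm

3.92 mm


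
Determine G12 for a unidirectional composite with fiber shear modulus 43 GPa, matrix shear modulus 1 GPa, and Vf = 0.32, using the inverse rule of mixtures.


1/G12 = Vf/Gf + (1-Vf)/Gm = 0.32/43 + 0.68/1
G12 = 1.45 GPa

1.45 GPa


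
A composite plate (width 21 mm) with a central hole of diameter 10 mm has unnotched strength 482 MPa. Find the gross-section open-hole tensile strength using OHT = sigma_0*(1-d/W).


OHT = sigma_0*(1-d/W) = 482*(1-10/21) = 252.5 MPa

252.5 MPa


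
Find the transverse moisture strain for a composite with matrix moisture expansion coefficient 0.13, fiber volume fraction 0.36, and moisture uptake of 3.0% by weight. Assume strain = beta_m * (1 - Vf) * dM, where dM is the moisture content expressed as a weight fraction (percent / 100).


dM = 3.0/100 = 0.03
strain = beta_m * (1-Vf) * dM = 0.13 * 0.64 * 0.03 = 0.002496

0.002496


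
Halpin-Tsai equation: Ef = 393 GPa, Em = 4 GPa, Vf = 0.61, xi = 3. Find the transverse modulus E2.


eta = (Ef/Em - 1)/(Ef/Em + xi) = (98.25 - 1)/(98.25 + 3) = 0.9605
E2 = Em*(1+xi*eta*Vf)/(1-eta*Vf) = 26.64 GPa

26.64 GPa


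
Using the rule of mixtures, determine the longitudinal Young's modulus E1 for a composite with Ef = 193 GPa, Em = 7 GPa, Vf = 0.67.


E1 = Ef*Vf + Em*(1-Vf) = 193*0.67 + 7*0.33 = 131.62 GPa

131.62 GPa


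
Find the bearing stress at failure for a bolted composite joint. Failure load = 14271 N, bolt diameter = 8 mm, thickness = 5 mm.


sigma_br = F/(d*h) = 14271/(8*5) = 356.8 MPa

356.8 MPa


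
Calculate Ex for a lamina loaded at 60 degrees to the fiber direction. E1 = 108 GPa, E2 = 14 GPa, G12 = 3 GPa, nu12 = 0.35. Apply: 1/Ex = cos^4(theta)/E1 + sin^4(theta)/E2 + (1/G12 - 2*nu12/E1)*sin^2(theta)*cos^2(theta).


cos^4(60) = 0.0625, sin^4(60) = 0.5625, sin^2(60)*cos^2(60) = 0.1875
1/G12 - 2*nu12/E1 = 1/3 - 2*0.35/108 = 0.326852 GPa^-1
1/Ex = 0.0625/108 + 0.5625/14 + 0.326852*0.1875 = 0.102042 GPa^-1
Ex = 9.8 GPa

9.8 GPa


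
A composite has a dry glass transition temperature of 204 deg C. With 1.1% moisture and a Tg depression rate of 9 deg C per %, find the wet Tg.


Tg_wet = Tg_dry - k*moisture = 204 - 9*1.1 = 194.1 deg C

194.1 deg C


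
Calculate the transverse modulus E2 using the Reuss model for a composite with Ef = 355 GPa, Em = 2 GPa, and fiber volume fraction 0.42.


1/E2 = Vf/Ef + (1-Vf)/Em = 0.42/355 + 0.58/2
E2 = 3.43 GPa

3.43 GPa


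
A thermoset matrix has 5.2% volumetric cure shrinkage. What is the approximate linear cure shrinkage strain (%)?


Linear shrinkage ≈ vol_shrink/3 = 5.2/3 = 1.733%

1.733%


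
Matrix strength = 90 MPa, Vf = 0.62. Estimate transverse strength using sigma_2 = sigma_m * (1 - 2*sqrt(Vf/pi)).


factor = 1 - 2*sqrt(0.62/pi) = 0.1115
sigma_2 = 90 * 0.1115 = 10.04 MPa

10.04 MPa


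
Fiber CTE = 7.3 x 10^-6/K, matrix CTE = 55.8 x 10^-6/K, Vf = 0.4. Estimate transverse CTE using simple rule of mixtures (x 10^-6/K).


alpha_2 = alpha_f*Vf + alpha_m*(1-Vf) = 7.3*0.4 + 55.8*0.6 = 36.4 x 10^-6/K

36.4 x 10^-6/K


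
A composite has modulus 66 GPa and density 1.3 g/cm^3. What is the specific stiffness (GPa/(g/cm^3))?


Specific stiffness = E/rho = 66/1.3 = 50.8 GPa/(g/cm^3)

50.8 GPa/(g/cm^3)


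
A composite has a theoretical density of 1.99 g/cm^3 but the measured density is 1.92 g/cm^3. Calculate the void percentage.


Void% = (rho_theo - rho_actual)/rho_theo * 100 = (1.99 - 1.92)/1.99 * 100 = 3.52%

3.52%


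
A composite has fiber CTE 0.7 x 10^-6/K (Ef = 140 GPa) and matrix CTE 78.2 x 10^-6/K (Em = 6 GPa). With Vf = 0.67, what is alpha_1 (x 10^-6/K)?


E1 = Ef*Vf + Em*(1-Vf) = 95.78
alpha_1 = (alpha_f*Ef*Vf + alpha_m*Em*(1-Vf))/E1 = 2.3 x 10^-6/K

2.3 x 10^-6/K


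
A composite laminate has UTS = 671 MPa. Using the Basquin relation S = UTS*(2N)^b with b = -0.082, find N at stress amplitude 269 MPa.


N = 0.5 * (S/UTS)^(1/b) = 0.5 * (269/671)^(1/-0.082) = 34679.3137 cycles

34679.3137 cycles


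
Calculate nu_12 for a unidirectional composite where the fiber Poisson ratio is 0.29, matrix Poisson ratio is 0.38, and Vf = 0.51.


nu_12 = nu_f*Vf + nu_m*(1-Vf) = 0.29*0.51 + 0.38*0.49 = 0.3341

0.3341


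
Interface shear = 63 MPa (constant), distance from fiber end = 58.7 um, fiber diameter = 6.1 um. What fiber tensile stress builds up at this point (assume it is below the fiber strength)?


Force balance: sigma_f * (pi*d^2/4) = tau * (pi*d) * x  ->  sigma_f = 4 * tau * x / d
sigma_f = 4 * 63 * 58.7 / 6.1 = 2425.0 MPa

2425.0 MPa


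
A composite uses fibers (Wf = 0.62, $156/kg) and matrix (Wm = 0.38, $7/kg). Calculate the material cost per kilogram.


Cost = cost_f*Wf + cost_m*Wm = 156*0.62 + 7*0.38 = $99.38/kg

$99.38/kg


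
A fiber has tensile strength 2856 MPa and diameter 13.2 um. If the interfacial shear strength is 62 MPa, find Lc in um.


Lc = sigma_f * d / (2 * tau_i) = 2856 * 13.2 / (2 * 62) = 304.0 um

304.0 um


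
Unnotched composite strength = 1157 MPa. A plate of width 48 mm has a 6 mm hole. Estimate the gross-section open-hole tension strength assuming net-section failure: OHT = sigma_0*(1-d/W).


OHT = sigma_0*(1-d/W) = 1157*(1-6/48) = 1012.4 MPa

1012.4 MPa


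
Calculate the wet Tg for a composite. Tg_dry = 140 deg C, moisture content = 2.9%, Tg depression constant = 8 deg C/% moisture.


Tg_wet = Tg_dry - k*moisture = 140 - 8*2.9 = 116.8 deg C

116.8 deg C


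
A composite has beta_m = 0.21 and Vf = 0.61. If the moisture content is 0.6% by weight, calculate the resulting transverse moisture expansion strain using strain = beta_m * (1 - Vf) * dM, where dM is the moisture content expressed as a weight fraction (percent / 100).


dM = 0.6/100 = 0.006
strain = beta_m * (1-Vf) * dM = 0.21 * 0.39 * 0.006 = 0.0004914

0.0004914


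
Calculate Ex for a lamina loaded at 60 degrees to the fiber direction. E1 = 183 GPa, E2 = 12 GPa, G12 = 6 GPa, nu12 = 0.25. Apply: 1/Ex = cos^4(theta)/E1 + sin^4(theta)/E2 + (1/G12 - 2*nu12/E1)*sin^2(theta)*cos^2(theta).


cos^4(60) = 0.0625, sin^4(60) = 0.5625, sin^2(60)*cos^2(60) = 0.1875
1/G12 - 2*nu12/E1 = 1/6 - 2*0.25/183 = 0.163934 GPa^-1
1/Ex = 0.0625/183 + 0.5625/12 + 0.163934*0.1875 = 0.0779542 GPa^-1
Ex = 12.83 GPa

12.83 GPa


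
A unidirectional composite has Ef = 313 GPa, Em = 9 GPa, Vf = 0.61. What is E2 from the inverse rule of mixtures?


1/E2 = Vf/Ef + (1-Vf)/Em = 0.61/313 + 0.39/9
E2 = 22.08 GPa

22.08 GPa


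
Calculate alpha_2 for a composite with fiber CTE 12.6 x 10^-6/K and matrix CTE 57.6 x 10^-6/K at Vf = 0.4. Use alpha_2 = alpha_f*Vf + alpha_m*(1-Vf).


alpha_2 = alpha_f*Vf + alpha_m*(1-Vf) = 12.6*0.4 + 57.6*0.6 = 39.6 x 10^-6/K

39.6 x 10^-6/K


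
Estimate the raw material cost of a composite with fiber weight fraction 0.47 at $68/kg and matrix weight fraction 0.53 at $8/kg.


Cost = cost_f*Wf + cost_m*Wm = 68*0.47 + 8*0.53 = $36.2/kg

$36.2/kg


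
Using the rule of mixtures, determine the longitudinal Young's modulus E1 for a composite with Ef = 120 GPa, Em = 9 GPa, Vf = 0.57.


E1 = Ef*Vf + Em*(1-Vf) = 120*0.57 + 9*0.43 = 72.27 GPa

72.27 GPa


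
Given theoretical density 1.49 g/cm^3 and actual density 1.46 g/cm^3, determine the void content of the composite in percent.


Void% = (rho_theo - rho_actual)/rho_theo * 100 = (1.49 - 1.46)/1.49 * 100 = 2.01%

2.01%


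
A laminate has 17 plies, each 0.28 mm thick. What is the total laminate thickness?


h = n * t_ply = 17 * 0.28 = 4.76 mm

4.76 mm


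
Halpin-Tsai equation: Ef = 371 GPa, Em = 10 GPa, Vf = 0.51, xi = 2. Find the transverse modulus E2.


eta = (Ef/Em - 1)/(Ef/Em + xi) = (37.1 - 1)/(37.1 + 2) = 0.9233
E2 = Em*(1+xi*eta*Vf)/(1-eta*Vf) = 36.7 GPa

36.7 GPa


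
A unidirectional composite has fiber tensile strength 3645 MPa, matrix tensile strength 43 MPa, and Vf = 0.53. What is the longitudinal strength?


sigma_1 = sigma_f*Vf + sigma_m*(1-Vf) = 3645*0.53 + 43*0.47 = 1952.1 MPa

1952.1 MPa


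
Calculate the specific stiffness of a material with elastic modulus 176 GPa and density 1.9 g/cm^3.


Specific stiffness = E/rho = 176/1.9 = 92.6 GPa/(g/cm^3)

92.6 GPa/(g/cm^3)


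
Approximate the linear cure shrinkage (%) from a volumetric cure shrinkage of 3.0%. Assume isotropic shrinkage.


Linear shrinkage ≈ vol_shrink/3 = 3.0/3 = 1.0%

1.0%


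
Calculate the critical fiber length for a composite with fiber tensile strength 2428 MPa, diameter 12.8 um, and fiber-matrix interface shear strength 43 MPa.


Lc = sigma_f * d / (2 * tau_i) = 2428 * 12.8 / (2 * 43) = 361.4 um

361.4 um


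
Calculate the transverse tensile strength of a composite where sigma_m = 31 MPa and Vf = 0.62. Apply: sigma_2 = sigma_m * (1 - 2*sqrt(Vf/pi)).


factor = 1 - 2*sqrt(0.62/pi) = 0.1115
sigma_2 = 31 * 0.1115 = 3.46 MPa

3.46 MPa


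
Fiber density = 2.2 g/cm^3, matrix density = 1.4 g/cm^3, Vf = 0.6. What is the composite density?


rho_c = rho_f*Vf + rho_m*(1-Vf) = 2.2*0.6 + 1.4*0.4 = 1.88 g/cm^3

1.88 g/cm^3


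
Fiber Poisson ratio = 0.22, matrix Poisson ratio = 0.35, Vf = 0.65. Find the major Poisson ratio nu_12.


nu_12 = nu_f*Vf + nu_m*(1-Vf) = 0.22*0.65 + 0.35*0.35 = 0.2655

0.2655


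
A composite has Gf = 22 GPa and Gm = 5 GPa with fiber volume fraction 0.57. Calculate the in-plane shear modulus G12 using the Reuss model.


1/G12 = Vf/Gf + (1-Vf)/Gm = 0.57/22 + 0.43/5
G12 = 8.94 GPa

8.94 GPa


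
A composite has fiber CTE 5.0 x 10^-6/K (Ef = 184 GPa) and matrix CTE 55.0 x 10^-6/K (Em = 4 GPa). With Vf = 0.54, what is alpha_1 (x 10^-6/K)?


E1 = Ef*Vf + Em*(1-Vf) = 101.2
alpha_1 = (alpha_f*Ef*Vf + alpha_m*Em*(1-Vf))/E1 = 5.91 x 10^-6/K

5.91 x 10^-6/K


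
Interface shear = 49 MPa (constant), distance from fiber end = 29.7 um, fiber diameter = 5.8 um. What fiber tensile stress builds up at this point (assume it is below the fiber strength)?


Force balance: sigma_f * (pi*d^2/4) = tau * (pi*d) * x  ->  sigma_f = 4 * tau * x / d
sigma_f = 4 * 49 * 29.7 / 5.8 = 1003.7 MPa

1003.7 MPa


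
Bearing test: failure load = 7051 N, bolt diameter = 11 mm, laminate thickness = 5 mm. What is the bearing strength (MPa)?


sigma_br = F/(d*h) = 7051/(11*5) = 128.2 MPa

128.2 MPa


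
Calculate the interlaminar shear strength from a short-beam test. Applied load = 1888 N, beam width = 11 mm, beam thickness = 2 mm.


ILSS = 3F/(4bh) = 3*1888/(4*11*2) = 64.36 MPa

64.36 MPa


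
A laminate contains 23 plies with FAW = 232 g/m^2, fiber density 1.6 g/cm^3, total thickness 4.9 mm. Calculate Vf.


Vf = n * FAW / (rho_f * h * 1000) = 23 * 232 / (1.6 * 4.9 * 1000) = 0.6806

0.6806


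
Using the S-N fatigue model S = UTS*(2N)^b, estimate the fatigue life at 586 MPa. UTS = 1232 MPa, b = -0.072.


N = 0.5 * (S/UTS)^(1/b) = 0.5 * (586/1232)^(1/-0.072) = 15173.8672 cycles

15173.8672 cycles


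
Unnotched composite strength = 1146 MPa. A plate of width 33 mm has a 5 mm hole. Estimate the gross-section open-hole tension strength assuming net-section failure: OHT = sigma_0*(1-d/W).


OHT = sigma_0*(1-d/W) = 1146*(1-5/33) = 972.4 MPa

972.4 MPa


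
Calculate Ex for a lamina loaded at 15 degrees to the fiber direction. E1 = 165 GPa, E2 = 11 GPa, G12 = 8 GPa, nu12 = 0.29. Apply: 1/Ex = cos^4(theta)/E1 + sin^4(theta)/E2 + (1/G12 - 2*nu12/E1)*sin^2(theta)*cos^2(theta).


cos^4(15) = 0.870513, sin^4(15) = 0.004487, sin^2(15)*cos^2(15) = 0.0625
1/G12 - 2*nu12/E1 = 1/8 - 2*0.29/165 = 0.121485 GPa^-1
1/Ex = 0.870513/165 + 0.004487/11 + 0.121485*0.0625 = 0.0132766 GPa^-1
Ex = 75.32 GPa

75.32 GPa


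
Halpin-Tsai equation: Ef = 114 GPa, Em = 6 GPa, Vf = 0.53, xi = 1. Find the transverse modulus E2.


eta = (Ef/Em - 1)/(Ef/Em + xi) = (19.0 - 1)/(19.0 + 1) = 0.9
E2 = Em*(1+xi*eta*Vf)/(1-eta*Vf) = 16.94 GPa

16.94 GPa


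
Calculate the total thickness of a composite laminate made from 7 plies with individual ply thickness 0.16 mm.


h = n * t_ply = 7 * 0.16 = 1.12 mm

1.12 mm


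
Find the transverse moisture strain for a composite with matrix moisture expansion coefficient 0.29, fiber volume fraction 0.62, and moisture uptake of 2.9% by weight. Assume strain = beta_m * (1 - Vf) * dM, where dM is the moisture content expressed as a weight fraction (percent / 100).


dM = 2.9/100 = 0.029
strain = beta_m * (1-Vf) * dM = 0.29 * 0.38 * 0.029 = 0.0031958

0.0031958


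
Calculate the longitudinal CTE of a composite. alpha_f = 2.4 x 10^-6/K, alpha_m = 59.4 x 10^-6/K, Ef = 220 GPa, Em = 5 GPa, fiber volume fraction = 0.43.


E1 = Ef*Vf + Em*(1-Vf) = 97.45
alpha_1 = (alpha_f*Ef*Vf + alpha_m*Em*(1-Vf))/E1 = 4.07 x 10^-6/K

4.07 x 10^-6/K


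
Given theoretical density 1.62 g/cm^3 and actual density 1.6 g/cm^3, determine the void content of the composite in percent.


Void% = (rho_theo - rho_actual)/rho_theo * 100 = (1.62 - 1.6)/1.62 * 100 = 1.23%

1.23%


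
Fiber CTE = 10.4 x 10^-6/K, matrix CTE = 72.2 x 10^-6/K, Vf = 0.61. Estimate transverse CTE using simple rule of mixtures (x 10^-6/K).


alpha_2 = alpha_f*Vf + alpha_m*(1-Vf) = 10.4*0.61 + 72.2*0.39 = 34.5 x 10^-6/K

34.5 x 10^-6/K


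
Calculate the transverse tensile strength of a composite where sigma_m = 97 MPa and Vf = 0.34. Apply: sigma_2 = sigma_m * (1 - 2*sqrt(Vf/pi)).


factor = 1 - 2*sqrt(0.34/pi) = 0.342
sigma_2 = 97 * 0.342 = 33.18 MPa

33.18 MPa


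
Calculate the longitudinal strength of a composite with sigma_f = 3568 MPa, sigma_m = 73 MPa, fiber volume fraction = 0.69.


sigma_1 = sigma_f*Vf + sigma_m*(1-Vf) = 3568*0.69 + 73*0.31 = 2484.6 MPa

2484.6 MPa


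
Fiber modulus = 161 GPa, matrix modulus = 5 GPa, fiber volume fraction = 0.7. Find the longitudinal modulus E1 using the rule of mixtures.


E1 = Ef*Vf + Em*(1-Vf) = 161*0.7 + 5*0.3 = 114.2 GPa

114.2 GPa


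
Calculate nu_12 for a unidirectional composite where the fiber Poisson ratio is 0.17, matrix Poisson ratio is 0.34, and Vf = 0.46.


nu_12 = nu_f*Vf + nu_m*(1-Vf) = 0.17*0.46 + 0.34*0.54 = 0.2618

0.2618


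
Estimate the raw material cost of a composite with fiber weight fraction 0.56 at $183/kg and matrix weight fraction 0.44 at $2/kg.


Cost = cost_f*Wf + cost_m*Wm = 183*0.56 + 2*0.44 = $103.36/kg

$103.36/kg


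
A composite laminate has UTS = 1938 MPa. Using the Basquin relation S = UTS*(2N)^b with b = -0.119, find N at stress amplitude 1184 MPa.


N = 0.5 * (S/UTS)^(1/b) = 0.5 * (1184/1938)^(1/-0.119) = 31.4273 cycles

31.4273 cycles


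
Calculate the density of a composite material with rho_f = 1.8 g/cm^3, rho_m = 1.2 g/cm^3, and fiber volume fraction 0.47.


rho_c = rho_f*Vf + rho_m*(1-Vf) = 1.8*0.47 + 1.2*0.53 = 1.482 g/cm^3

1.482 g/cm^3


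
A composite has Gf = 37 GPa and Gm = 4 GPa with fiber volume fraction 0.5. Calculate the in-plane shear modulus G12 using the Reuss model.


1/G12 = Vf/Gf + (1-Vf)/Gm = 0.5/37 + 0.5/4
G12 = 7.22 GPa

7.22 GPa


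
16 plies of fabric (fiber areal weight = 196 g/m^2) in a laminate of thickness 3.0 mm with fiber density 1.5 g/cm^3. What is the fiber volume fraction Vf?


Vf = n * FAW / (rho_f * h * 1000) = 16 * 196 / (1.5 * 3.0 * 1000) = 0.6969

0.6969


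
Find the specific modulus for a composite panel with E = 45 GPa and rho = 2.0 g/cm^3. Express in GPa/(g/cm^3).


Specific stiffness = E/rho = 45/2.0 = 22.5 GPa/(g/cm^3)

22.5 GPa/(g/cm^3)


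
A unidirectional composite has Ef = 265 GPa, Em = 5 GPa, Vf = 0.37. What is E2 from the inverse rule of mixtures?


1/E2 = Vf/Ef + (1-Vf)/Em = 0.37/265 + 0.63/5
E2 = 7.85 GPa

7.85 GPa


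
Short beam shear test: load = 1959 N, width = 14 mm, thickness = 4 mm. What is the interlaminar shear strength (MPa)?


ILSS = 3F/(4bh) = 3*1959/(4*14*4) = 26.24 MPa

26.24 MPa


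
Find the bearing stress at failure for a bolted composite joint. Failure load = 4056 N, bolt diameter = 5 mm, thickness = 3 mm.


sigma_br = F/(d*h) = 4056/(5*3) = 270.4 MPa

270.4 MPa


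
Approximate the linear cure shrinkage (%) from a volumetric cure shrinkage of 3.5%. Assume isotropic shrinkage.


Linear shrinkage ≈ vol_shrink/3 = 3.5/3 = 1.167%

1.167%
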